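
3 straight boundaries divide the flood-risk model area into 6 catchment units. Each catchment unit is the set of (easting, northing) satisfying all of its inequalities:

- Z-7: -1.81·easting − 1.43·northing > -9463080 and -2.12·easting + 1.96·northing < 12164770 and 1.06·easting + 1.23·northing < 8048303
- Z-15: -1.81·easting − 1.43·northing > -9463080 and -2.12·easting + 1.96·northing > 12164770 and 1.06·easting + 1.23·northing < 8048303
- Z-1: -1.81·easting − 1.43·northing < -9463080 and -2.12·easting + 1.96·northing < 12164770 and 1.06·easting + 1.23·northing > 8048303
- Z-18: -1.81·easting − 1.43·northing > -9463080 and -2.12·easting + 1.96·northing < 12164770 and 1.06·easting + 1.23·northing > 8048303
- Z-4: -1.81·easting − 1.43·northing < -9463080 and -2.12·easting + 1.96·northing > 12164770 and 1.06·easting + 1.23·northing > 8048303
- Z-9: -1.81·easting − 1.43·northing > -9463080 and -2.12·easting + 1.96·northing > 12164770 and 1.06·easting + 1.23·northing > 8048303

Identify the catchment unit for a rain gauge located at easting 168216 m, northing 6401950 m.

Z-9

-1.81·168216 − 1.43·6401950 = -9459259.460, which is > -9463080
-2.12·168216 + 1.96·6401950 = 12191204.080, which is > 12164770
1.06·168216 + 1.23·6401950 = 8052707.460, which is > 8048303
This sign pattern matches Z-9.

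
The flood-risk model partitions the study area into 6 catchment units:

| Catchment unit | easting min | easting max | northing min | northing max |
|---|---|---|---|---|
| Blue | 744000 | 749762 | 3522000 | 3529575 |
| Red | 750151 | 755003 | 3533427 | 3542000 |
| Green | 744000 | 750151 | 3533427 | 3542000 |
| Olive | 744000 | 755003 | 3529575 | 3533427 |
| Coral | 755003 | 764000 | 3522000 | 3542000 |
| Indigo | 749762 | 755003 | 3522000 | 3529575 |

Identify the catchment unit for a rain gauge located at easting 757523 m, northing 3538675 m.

Coral

The point has easting = 757523 and northing = 3538675.
Only Coral satisfies 755003 ≤ easting ≤ 764000 and 3522000 ≤ northing ≤ 3542000.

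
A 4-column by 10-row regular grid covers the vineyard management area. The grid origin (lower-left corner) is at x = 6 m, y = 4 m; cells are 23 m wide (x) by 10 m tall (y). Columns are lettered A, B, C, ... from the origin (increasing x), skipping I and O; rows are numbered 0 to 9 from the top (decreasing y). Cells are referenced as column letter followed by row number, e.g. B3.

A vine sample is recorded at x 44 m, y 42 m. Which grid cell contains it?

Column index: ⌊(44 − 6) / 23⌋ = ⌊1.652⌋ = 1 → column B
Row offset from origin: ⌊(42 − 4) / 10⌋ = ⌊3.800⌋ = 3 → row 6 (counted from top)

B6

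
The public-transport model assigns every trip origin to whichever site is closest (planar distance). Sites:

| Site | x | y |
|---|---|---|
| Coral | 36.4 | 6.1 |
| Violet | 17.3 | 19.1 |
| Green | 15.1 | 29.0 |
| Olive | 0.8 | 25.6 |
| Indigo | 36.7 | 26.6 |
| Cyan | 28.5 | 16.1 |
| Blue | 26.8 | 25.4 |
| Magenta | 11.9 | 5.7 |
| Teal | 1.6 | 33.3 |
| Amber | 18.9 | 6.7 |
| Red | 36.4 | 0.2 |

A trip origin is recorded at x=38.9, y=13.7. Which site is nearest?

Coral

Squared distances to each site:
Coral: 64.010; Violet: 495.720; Green: 800.530; Olive: 1593.220; Indigo: 171.250; Cyan: 113.920; Blue: 283.300; Magenta: 793.000; Teal: 1775.450; Amber: 449.000; Red: 188.500.
Minimum at Coral.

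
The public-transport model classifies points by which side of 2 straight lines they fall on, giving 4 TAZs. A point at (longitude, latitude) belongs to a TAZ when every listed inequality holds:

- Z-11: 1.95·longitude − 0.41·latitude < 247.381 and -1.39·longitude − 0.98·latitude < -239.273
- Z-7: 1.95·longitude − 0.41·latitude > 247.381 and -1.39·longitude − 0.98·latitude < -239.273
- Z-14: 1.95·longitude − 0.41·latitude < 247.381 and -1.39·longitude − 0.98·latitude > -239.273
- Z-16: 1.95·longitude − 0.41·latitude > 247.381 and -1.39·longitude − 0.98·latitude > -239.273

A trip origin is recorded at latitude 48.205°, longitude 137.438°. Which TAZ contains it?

1.95·137.438 − 0.41·48.205 = 248.240, which is > 247.381
-1.39·137.438 − 0.98·48.205 = -238.280, which is > -239.273
This sign pattern matches Z-16.

Z-16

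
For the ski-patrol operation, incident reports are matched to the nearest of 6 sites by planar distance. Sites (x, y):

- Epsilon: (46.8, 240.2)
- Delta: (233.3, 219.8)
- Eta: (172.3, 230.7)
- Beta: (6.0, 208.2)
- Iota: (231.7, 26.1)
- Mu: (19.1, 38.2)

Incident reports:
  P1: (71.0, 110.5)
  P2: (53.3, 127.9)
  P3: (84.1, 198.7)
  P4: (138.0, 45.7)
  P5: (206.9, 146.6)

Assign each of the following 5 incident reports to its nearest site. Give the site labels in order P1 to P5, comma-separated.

P1 → Mu (d²=7920.90)
P2 → Beta (d²=8685.38)
P3 → Epsilon (d²=3113.54)
P4 → Iota (d²=9163.85)
P5 → Delta (d²=6055.20)

Mu, Beta, Epsilon, Iota, Delta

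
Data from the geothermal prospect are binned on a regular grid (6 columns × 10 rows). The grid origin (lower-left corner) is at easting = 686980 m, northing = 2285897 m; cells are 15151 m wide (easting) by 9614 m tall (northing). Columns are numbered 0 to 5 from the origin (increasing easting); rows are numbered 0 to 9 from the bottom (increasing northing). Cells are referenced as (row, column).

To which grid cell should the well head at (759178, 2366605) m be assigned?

(8, 4)

Column index: ⌊(759178 − 686980) / 15151⌋ = ⌊4.765⌋ = 4
Row offset from origin: ⌊(2366605 − 2285897) / 9614⌋ = ⌊8.395⌋ = 8 → row 8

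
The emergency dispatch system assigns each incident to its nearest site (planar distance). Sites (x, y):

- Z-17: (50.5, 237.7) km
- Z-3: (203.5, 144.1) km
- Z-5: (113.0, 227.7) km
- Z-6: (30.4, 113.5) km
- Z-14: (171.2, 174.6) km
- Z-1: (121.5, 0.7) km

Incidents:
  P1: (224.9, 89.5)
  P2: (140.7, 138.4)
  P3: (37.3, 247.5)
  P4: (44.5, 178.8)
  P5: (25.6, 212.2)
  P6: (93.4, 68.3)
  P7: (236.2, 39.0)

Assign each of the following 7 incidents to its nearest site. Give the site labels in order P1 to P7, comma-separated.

P1 → Z-3 (d²=3439.12)
P2 → Z-14 (d²=2240.69)
P3 → Z-17 (d²=270.28)
P4 → Z-17 (d²=3505.21)
P5 → Z-17 (d²=1270.26)
P6 → Z-1 (d²=5359.37)
P7 → Z-3 (d²=12115.30)

Z-3, Z-14, Z-17, Z-17, Z-17, Z-1, Z-3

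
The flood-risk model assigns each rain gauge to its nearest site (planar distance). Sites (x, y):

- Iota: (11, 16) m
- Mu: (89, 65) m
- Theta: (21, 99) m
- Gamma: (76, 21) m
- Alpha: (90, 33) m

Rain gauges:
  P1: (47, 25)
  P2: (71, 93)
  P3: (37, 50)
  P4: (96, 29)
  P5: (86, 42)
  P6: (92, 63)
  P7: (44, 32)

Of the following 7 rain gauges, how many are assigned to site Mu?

P1 → Gamma
P2 → Mu
P3 → Iota
P4 → Alpha
P5 → Alpha
P6 → Mu
P7 → Gamma
2 of the 7 go to Mu.

2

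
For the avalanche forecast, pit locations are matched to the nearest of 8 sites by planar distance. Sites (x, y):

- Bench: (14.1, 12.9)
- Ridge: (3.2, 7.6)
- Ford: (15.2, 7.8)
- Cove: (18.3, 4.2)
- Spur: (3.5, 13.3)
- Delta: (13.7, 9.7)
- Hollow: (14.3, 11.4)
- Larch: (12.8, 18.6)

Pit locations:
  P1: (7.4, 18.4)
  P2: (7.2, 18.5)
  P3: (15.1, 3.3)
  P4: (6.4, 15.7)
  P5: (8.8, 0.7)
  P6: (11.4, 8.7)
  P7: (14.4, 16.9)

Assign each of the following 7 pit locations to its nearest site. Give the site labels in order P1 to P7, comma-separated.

Larch, Larch, Cove, Spur, Ridge, Delta, Larch

P1 → Larch (d²=29.20)
P2 → Larch (d²=31.37)
P3 → Cove (d²=11.05)
P4 → Spur (d²=14.17)
P5 → Ridge (d²=78.97)
P6 → Delta (d²=6.29)
P7 → Larch (d²=5.45)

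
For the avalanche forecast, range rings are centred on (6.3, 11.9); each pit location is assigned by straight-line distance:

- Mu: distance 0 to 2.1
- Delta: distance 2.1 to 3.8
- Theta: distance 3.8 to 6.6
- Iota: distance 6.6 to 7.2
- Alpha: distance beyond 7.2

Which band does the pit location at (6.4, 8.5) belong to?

Distance = √((6.4−6.3)² + (8.5−11.9)²) = √(0.010 + 11.560) = 3.401.
2.1 ≤ 3.401 < 3.8 → Delta.

Delta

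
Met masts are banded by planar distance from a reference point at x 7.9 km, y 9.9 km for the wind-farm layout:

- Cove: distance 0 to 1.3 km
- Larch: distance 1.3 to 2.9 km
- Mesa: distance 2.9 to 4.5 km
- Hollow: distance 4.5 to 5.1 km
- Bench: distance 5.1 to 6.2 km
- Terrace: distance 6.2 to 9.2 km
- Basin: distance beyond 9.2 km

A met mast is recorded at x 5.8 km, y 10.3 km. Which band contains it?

Larch

Distance = √((5.8−7.9)² + (10.3−9.9)²) = √(4.410 + 0.160) = 2.138 km.
1.3 ≤ 2.138 < 2.9 → Larch.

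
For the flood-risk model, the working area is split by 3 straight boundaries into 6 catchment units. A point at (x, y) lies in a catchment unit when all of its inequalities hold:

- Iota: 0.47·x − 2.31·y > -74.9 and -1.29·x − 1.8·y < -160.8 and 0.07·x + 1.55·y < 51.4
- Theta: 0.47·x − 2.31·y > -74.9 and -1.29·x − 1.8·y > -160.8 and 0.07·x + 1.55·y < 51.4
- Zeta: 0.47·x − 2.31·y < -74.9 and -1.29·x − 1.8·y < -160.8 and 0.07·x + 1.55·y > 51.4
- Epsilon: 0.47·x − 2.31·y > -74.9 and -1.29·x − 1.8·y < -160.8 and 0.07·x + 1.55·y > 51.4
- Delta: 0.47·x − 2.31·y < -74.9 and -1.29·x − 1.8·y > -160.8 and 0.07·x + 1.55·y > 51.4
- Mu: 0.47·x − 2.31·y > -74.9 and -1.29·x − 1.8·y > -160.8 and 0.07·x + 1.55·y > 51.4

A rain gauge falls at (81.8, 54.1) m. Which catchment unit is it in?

Zeta

0.47·81.8 − 2.31·54.1 = -86.525, which is < -74.9
-1.29·81.8 − 1.8·54.1 = -202.902, which is < -160.8
0.07·81.8 + 1.55·54.1 = 89.581, which is > 51.4
This sign pattern matches Zeta.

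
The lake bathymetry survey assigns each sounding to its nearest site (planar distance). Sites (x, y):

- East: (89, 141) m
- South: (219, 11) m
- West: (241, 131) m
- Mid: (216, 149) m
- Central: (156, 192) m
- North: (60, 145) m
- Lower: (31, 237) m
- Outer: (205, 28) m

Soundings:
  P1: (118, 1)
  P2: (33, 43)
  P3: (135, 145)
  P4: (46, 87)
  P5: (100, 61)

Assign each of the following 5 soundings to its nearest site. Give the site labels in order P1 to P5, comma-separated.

Outer, North, East, North, East

P1 → Outer (d²=8298.00)
P2 → North (d²=11133.00)
P3 → East (d²=2132.00)
P4 → North (d²=3560.00)
P5 → East (d²=6521.00)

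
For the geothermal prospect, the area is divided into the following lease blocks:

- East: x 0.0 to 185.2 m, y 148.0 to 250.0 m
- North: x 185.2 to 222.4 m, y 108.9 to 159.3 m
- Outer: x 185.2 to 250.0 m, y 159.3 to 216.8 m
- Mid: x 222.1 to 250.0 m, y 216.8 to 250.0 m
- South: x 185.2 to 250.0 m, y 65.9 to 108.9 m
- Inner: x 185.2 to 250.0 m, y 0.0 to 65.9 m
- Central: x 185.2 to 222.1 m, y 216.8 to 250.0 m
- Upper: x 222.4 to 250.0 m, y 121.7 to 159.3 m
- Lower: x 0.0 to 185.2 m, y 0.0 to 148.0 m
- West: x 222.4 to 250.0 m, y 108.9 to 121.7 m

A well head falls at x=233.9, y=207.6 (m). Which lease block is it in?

The point has x = 233.9 and y = 207.6.
Only Outer satisfies 185.2 ≤ x ≤ 250.0 and 159.3 ≤ y ≤ 216.8.

Outer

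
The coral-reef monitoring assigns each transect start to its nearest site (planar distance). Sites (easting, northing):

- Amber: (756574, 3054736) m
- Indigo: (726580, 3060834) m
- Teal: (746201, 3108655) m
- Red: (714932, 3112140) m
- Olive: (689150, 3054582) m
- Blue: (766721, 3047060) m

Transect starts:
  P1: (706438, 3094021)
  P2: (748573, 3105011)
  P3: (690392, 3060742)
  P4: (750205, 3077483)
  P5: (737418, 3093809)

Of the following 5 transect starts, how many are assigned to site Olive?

P1 → Red
P2 → Teal
P3 → Olive
P4 → Amber
P5 → Teal
1 of the 5 goes to Olive.

1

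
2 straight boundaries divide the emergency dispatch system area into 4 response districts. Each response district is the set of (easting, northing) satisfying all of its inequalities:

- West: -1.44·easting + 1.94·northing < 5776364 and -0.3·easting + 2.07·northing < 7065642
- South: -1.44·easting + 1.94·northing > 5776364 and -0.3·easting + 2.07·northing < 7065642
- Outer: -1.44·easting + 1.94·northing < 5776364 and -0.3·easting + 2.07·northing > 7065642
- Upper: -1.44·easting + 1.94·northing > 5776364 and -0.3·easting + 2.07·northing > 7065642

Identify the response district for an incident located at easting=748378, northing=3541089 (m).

Upper

-1.44·748378 + 1.94·3541089 = 5792048.340, which is > 5776364
-0.3·748378 + 2.07·3541089 = 7105540.830, which is > 7065642
This sign pattern matches Upper.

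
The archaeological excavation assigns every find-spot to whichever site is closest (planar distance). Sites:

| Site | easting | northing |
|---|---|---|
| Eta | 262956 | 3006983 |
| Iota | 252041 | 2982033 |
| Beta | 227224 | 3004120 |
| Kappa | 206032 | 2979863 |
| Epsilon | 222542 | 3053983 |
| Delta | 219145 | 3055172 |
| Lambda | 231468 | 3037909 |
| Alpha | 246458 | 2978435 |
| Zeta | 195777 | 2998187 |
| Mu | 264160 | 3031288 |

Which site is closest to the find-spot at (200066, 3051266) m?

Squared distances to each site:
Eta: 5916136189.000; Iota: 7494608914.000; Beta: 2960302280.000; Kappa: 5133981565.000; Epsilon: 512552665.000; Delta: 379265077.000; Lambda: 1164495053.000; Alpha: 7456572225.000; Zeta: 2835775762.000; Mu: 4507161320.000.
Minimum at Delta.

Delta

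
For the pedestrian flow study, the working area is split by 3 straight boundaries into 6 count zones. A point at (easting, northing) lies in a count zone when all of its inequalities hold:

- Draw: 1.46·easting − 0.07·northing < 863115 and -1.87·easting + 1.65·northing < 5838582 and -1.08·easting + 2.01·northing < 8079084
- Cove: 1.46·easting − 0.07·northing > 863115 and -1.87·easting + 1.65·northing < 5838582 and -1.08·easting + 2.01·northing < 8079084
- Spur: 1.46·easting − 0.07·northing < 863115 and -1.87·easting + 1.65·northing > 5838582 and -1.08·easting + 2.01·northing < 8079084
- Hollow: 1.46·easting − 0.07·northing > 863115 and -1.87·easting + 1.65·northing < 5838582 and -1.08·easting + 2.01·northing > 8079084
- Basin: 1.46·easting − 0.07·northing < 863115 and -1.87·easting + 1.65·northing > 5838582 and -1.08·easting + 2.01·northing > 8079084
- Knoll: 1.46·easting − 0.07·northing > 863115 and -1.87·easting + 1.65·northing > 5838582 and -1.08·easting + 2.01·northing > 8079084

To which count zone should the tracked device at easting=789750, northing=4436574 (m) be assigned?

Spur

1.46·789750 − 0.07·4436574 = 842474.820, which is < 863115
-1.87·789750 + 1.65·4436574 = 5843514.600, which is > 5838582
-1.08·789750 + 2.01·4436574 = 8064583.740, which is < 8079084
This sign pattern matches Spur.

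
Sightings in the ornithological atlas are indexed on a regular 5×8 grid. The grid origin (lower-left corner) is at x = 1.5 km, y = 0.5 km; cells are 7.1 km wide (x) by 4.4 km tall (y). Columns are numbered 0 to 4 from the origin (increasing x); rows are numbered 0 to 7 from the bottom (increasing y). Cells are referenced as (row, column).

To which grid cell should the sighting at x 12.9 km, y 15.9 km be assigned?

Column index: ⌊(12.9 − 1.5) / 7.1⌋ = ⌊1.606⌋ = 1
Row offset from origin: ⌊(15.9 − 0.5) / 4.4⌋ = ⌊3.500⌋ = 3 → row 3

(3, 1)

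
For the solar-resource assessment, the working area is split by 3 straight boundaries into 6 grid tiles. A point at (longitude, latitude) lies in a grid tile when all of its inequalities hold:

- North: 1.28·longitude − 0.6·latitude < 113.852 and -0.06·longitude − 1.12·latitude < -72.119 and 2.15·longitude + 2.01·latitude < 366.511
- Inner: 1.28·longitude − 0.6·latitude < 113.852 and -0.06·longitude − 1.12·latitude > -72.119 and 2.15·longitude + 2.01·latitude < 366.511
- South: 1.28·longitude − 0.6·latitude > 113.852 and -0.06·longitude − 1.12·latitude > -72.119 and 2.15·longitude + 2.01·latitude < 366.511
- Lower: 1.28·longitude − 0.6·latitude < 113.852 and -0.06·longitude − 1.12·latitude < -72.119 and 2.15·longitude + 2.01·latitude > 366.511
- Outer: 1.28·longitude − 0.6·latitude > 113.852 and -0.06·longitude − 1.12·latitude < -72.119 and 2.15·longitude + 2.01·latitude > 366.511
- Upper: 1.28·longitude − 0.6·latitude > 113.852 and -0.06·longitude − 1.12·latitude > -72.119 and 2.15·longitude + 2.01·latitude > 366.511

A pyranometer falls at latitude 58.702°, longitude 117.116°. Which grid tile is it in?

Outer

1.28·117.116 − 0.6·58.702 = 114.687, which is > 113.852
-0.06·117.116 − 1.12·58.702 = -72.773, which is < -72.119
2.15·117.116 + 2.01·58.702 = 369.790, which is > 366.511
This sign pattern matches Outer.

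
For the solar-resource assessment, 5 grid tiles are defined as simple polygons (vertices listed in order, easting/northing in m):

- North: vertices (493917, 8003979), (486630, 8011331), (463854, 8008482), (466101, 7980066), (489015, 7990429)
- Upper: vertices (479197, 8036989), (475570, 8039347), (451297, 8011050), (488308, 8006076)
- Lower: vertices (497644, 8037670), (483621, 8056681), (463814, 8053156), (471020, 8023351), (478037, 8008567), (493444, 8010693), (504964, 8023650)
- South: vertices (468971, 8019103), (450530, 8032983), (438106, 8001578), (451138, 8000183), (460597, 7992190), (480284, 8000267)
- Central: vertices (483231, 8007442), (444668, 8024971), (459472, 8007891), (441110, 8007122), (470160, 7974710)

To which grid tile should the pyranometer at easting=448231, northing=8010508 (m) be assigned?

Cast a ray rightward from (448231, 8010508). For each polygon, the edges (by vertex number in listed order) whose endpoints lie on opposite sides of northing = 8010508, where each meets that height, and whether that is right or left of the point:
North: 1–2 at easting≈487445.7 (right), 2–3 at easting≈480050.6 (right) → 2 crossings.
Upper: 3–4 at easting≈455330.0 (right), 4–1 at easting≈487001.8 (right) → 2 crossings.
Lower: 4–5 at easting≈477115.7 (right), 5–6 at easting≈492103.3 (right) → 2 crossings.
South: 2–3 at easting≈441638.8 (left), 6–1 at easting≈474133.2 (right) → 1 crossing.
Central: 1–2 at easting≈476485.9 (right), 2–3 at easting≈457203.7 (right) → 2 crossings.
Only South has an odd count, so the point is inside South.

South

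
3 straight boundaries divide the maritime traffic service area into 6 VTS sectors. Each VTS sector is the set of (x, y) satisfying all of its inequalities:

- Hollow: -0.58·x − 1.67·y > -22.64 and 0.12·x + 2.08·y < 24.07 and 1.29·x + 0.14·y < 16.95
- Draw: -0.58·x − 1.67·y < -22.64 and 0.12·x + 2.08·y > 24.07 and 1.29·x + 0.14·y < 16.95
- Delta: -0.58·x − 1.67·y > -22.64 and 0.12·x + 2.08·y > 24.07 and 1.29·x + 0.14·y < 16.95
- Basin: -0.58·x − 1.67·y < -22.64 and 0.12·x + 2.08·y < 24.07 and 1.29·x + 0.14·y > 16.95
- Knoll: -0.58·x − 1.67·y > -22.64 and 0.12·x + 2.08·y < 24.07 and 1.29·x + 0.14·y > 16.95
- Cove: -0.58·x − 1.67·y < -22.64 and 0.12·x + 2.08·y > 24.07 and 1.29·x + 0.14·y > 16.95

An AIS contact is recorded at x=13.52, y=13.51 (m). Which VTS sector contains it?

-0.58·13.52 − 1.67·13.51 = -30.403, which is < -22.64
0.12·13.52 + 2.08·13.51 = 29.723, which is > 24.07
1.29·13.52 + 0.14·13.51 = 19.332, which is > 16.95
This sign pattern matches Cove.

Cove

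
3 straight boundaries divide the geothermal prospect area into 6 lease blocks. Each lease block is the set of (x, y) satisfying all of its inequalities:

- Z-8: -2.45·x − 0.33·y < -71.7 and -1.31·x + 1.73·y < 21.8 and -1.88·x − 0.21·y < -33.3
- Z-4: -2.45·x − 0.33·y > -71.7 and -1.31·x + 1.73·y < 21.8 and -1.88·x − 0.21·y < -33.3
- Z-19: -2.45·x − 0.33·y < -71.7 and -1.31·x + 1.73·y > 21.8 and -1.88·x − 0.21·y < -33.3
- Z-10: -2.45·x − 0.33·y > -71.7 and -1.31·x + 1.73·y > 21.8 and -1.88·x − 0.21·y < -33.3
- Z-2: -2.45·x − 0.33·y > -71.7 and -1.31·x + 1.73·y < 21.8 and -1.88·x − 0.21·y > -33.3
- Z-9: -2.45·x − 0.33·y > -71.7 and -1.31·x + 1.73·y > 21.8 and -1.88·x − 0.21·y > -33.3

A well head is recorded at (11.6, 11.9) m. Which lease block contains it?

-2.45·11.6 − 0.33·11.9 = -32.347, which is > -71.7
-1.31·11.6 + 1.73·11.9 = 5.391, which is < 21.8
-1.88·11.6 − 0.21·11.9 = -24.307, which is > -33.3
This sign pattern matches Z-2.

Z-2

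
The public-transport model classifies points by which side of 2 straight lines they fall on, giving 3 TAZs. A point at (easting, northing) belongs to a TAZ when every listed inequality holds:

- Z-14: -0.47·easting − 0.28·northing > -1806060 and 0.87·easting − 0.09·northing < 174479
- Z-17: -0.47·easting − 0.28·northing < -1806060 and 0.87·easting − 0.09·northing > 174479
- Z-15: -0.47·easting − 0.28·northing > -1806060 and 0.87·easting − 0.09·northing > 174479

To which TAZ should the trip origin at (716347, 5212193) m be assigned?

Z-14

-0.47·716347 − 0.28·5212193 = -1796097.130, which is > -1806060
0.87·716347 − 0.09·5212193 = 154124.520, which is < 174479
This sign pattern matches Z-14.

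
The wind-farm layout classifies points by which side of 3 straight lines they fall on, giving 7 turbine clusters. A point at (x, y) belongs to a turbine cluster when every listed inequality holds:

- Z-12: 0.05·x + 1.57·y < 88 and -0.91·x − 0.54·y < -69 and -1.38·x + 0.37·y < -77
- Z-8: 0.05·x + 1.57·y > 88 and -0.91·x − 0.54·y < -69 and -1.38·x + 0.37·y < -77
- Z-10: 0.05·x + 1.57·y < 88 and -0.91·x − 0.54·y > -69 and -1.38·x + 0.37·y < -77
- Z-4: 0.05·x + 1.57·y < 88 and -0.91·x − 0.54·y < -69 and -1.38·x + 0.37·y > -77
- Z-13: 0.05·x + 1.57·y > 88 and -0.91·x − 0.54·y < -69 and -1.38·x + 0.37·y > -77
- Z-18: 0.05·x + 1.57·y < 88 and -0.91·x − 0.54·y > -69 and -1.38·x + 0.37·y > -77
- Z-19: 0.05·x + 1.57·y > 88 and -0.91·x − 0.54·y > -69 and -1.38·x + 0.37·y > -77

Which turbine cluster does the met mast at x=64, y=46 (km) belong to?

0.05·64 + 1.57·46 = 75.420, which is < 88
-0.91·64 − 0.54·46 = -83.080, which is < -69
-1.38·64 + 0.37·46 = -71.300, which is > -77
This sign pattern matches Z-4.

Z-4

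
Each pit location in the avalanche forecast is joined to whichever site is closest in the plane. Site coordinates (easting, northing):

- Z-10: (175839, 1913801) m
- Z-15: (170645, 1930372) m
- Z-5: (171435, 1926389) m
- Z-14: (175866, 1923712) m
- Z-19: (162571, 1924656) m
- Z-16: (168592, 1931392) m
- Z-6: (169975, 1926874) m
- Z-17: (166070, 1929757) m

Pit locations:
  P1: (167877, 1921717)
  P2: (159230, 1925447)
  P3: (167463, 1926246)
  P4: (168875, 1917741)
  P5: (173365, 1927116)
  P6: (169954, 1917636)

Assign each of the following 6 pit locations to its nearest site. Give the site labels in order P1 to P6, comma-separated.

P1 → Z-6 (d²=30996253.00)
P2 → Z-19 (d²=11787962.00)
P3 → Z-6 (d²=6704528.00)
P4 → Z-10 (d²=64020896.00)
P5 → Z-5 (d²=4253429.00)
P6 → Z-10 (d²=49340450.00)

Z-6, Z-19, Z-6, Z-10, Z-5, Z-10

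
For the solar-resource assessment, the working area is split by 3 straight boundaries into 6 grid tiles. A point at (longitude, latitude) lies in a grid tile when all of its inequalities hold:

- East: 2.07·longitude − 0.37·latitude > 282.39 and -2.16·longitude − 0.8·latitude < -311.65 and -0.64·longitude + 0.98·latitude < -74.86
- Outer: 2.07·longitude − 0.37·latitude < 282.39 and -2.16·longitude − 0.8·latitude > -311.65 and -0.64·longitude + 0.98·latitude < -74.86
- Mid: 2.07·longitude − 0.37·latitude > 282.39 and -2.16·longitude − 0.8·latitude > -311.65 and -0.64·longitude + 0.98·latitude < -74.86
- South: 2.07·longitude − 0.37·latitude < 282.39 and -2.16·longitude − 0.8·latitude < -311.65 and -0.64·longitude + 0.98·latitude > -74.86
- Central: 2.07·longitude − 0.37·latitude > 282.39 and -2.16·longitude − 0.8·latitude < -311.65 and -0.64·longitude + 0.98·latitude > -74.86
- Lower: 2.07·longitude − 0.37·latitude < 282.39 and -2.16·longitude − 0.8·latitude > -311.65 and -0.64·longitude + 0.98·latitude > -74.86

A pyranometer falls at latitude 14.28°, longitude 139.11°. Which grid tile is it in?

2.07·139.11 − 0.37·14.28 = 282.674, which is > 282.39
-2.16·139.11 − 0.8·14.28 = -311.902, which is < -311.65
-0.64·139.11 + 0.98·14.28 = -75.036, which is < -74.86
This sign pattern matches East.

East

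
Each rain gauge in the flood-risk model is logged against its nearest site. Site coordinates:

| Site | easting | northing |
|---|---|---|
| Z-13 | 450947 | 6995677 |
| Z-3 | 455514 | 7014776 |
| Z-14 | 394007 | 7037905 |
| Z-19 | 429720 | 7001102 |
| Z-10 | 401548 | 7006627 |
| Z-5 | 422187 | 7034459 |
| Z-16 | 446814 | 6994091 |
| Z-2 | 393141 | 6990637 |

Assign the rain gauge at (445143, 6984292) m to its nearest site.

Z-16

Squared distances to each site:
Z-13: 163304641.000; Z-3: 1036831897.000; Z-14: 5489244265.000; Z-19: 520445029.000; Z-10: 2399376250.000; Z-5: 3043705825.000; Z-16: 98812642.000; Z-2: 2744467029.000.
Minimum at Z-16.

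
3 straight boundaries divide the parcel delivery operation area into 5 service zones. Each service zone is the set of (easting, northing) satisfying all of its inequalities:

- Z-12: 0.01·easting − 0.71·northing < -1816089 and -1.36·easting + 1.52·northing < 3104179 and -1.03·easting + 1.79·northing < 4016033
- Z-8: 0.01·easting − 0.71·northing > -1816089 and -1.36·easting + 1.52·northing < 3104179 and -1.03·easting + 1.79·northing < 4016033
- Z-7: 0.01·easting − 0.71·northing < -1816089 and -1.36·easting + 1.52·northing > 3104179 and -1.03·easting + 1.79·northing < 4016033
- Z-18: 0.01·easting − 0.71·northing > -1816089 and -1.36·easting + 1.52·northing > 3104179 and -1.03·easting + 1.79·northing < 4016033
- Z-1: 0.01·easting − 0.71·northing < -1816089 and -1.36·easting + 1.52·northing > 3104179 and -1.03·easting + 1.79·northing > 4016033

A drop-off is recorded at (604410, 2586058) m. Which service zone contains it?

0.01·604410 − 0.71·2586058 = -1830057.080, which is < -1816089
-1.36·604410 + 1.52·2586058 = 3108810.560, which is > 3104179
-1.03·604410 + 1.79·2586058 = 4006501.520, which is < 4016033
This sign pattern matches Z-7.

Z-7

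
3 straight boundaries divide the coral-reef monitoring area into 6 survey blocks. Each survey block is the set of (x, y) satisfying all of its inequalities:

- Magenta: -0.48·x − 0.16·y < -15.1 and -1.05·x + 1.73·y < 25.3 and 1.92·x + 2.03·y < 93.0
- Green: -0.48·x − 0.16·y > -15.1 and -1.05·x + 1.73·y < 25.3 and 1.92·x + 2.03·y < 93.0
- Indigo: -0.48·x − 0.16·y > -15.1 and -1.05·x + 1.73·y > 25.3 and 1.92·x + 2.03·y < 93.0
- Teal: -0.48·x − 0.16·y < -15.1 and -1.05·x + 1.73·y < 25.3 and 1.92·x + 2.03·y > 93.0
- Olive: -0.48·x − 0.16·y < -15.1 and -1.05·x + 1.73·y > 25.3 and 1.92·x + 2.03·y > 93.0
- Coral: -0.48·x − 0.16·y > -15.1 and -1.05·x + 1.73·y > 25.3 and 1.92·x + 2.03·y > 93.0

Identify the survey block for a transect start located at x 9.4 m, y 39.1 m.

Coral

-0.48·9.4 − 0.16·39.1 = -10.768, which is > -15.1
-1.05·9.4 + 1.73·39.1 = 57.773, which is > 25.3
1.92·9.4 + 2.03·39.1 = 97.421, which is > 93.0
This sign pattern matches Coral.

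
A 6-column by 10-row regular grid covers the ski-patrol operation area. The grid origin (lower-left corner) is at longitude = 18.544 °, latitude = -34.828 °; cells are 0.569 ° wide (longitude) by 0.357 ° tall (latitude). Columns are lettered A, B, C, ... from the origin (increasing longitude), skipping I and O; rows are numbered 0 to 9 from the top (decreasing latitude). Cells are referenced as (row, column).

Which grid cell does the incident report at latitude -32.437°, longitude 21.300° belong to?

(3, E)

Column index: ⌊(21.300 − 18.544) / 0.569⌋ = ⌊4.844⌋ = 4 → column E
Row offset from origin: ⌊(-32.437 − -34.828) / 0.357⌋ = ⌊6.697⌋ = 6 → row 3 (counted from top)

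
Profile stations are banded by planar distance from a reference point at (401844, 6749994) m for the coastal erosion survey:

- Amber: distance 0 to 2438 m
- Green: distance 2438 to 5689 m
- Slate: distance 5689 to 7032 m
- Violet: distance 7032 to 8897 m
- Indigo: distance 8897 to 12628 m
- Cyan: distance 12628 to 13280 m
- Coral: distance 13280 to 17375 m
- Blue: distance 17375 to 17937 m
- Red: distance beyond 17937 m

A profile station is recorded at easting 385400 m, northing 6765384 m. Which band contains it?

Distance = √((385400−401844)² + (6765384−6749994)²) = √(270405136.000 + 236852100.000) = 22522.372 m.
17937 ≤ 22522.372 < ∞ → Red.

Red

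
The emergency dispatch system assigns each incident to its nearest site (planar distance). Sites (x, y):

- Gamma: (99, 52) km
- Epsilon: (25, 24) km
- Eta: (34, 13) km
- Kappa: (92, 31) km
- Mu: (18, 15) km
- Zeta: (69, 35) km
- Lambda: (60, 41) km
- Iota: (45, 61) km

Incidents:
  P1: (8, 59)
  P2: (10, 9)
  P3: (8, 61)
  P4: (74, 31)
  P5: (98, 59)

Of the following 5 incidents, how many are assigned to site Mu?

1

P1 → Iota
P2 → Mu
P3 → Iota
P4 → Zeta
P5 → Gamma
1 of the 5 goes to Mu.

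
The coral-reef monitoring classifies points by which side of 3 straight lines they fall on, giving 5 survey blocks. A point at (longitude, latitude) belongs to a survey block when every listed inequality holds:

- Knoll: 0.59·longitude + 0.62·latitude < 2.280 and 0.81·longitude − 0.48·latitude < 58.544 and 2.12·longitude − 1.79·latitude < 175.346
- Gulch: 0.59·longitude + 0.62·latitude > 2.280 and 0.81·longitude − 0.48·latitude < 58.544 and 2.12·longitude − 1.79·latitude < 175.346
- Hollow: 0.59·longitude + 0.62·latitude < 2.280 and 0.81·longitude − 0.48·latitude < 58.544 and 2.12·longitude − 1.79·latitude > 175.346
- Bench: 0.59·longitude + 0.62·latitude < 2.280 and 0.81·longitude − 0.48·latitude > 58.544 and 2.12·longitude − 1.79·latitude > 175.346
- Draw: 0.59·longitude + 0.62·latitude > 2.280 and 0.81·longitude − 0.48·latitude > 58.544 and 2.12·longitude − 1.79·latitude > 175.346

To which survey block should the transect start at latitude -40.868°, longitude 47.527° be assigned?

0.59·47.527 + 0.62·-40.868 = 2.703, which is > 2.280
0.81·47.527 − 0.48·-40.868 = 58.114, which is < 58.544
2.12·47.527 − 1.79·-40.868 = 173.911, which is < 175.346
This sign pattern matches Gulch.

Gulch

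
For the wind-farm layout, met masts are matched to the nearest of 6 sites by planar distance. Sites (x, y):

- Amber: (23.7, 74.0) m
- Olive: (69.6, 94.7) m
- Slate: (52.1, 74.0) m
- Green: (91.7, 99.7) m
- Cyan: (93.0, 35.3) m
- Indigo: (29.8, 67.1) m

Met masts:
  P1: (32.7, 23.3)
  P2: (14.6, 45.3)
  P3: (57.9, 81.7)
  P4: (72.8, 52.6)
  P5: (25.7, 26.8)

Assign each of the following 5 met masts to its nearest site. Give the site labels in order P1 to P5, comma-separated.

P1 → Indigo (d²=1926.85)
P2 → Indigo (d²=706.28)
P3 → Slate (d²=92.93)
P4 → Cyan (d²=707.33)
P5 → Indigo (d²=1640.90)

Indigo, Indigo, Slate, Cyan, Indigo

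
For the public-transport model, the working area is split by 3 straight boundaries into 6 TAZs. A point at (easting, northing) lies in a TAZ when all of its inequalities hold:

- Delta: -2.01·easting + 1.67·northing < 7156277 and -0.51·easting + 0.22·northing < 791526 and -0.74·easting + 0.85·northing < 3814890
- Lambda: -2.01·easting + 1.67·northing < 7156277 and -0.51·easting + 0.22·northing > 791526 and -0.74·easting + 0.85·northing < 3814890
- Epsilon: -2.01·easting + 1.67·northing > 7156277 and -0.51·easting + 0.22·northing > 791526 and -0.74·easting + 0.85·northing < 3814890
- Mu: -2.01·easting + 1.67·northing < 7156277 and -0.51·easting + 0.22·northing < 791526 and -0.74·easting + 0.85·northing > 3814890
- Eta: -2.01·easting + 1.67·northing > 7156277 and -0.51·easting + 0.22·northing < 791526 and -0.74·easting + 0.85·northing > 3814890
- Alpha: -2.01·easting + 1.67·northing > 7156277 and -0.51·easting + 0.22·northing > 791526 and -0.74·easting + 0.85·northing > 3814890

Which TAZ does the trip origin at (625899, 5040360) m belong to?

Eta

-2.01·625899 + 1.67·5040360 = 7159344.210, which is > 7156277
-0.51·625899 + 0.22·5040360 = 789670.710, which is < 791526
-0.74·625899 + 0.85·5040360 = 3821140.740, which is > 3814890
This sign pattern matches Eta.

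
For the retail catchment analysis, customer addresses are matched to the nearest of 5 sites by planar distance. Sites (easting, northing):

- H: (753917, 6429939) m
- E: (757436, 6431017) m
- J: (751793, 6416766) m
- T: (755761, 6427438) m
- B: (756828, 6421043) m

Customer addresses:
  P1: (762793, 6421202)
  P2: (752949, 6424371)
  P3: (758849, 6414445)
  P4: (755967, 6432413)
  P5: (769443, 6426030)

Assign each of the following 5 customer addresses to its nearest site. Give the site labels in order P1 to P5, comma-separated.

P1 → B (d²=35606506.00)
P2 → T (d²=17313833.00)
P3 → B (d²=47618045.00)
P4 → E (d²=4106777.00)
P5 → E (d²=169038218.00)

B, T, B, E, E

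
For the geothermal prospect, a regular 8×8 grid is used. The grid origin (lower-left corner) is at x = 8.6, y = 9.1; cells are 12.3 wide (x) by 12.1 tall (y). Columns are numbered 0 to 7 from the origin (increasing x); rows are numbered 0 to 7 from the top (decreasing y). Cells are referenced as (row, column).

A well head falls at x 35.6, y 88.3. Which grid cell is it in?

(1, 2)

Column index: ⌊(35.6 − 8.6) / 12.3⌋ = ⌊2.195⌋ = 2
Row offset from origin: ⌊(88.3 − 9.1) / 12.1⌋ = ⌊6.545⌋ = 6 → row 1 (counted from top)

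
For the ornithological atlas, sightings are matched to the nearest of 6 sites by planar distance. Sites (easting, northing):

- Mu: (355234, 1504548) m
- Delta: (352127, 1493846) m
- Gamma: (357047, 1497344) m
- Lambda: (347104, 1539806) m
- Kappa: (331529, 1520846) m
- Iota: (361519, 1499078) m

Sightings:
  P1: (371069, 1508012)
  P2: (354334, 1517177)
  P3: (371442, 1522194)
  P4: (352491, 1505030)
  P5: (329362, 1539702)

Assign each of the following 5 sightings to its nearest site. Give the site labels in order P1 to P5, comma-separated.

P1 → Iota (d²=171018856.00)
P2 → Mu (d²=160301641.00)
P3 → Mu (d²=574080580.00)
P4 → Mu (d²=7756373.00)
P5 → Lambda (d²=314789380.00)

Iota, Mu, Mu, Mu, Lambda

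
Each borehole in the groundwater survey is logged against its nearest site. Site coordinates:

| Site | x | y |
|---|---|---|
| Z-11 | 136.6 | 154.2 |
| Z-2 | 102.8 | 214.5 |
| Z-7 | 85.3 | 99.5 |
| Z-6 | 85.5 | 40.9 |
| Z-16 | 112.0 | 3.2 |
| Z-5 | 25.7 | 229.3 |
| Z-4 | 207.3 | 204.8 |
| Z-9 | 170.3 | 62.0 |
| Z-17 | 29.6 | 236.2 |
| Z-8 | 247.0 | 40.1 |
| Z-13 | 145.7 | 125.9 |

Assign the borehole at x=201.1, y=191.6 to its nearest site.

Z-4

Squared distances to each site:
Z-11: 5559.010; Z-2: 10187.300; Z-7: 21892.050; Z-6: 36073.850; Z-16: 43433.370; Z-5: 32186.450; Z-4: 212.680; Z-9: 17744.800; Z-17: 31401.410; Z-8: 25059.060; Z-13: 7385.650.
Minimum at Z-4.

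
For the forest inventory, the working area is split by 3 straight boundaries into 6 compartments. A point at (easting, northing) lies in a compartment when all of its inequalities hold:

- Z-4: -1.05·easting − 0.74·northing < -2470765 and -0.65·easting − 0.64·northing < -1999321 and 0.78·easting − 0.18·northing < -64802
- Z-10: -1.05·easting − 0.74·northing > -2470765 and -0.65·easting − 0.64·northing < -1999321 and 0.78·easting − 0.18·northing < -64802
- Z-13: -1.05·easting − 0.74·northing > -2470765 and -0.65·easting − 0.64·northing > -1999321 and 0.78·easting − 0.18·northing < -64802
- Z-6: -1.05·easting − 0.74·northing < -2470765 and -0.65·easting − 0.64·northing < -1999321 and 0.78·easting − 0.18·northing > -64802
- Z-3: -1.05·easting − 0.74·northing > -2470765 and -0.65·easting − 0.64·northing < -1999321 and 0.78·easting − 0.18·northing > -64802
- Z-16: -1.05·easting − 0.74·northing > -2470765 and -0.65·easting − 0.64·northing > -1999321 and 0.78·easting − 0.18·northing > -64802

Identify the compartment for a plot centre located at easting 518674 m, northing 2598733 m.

Z-3

-1.05·518674 − 0.74·2598733 = -2467670.120, which is > -2470765
-0.65·518674 − 0.64·2598733 = -2000327.220, which is < -1999321
0.78·518674 − 0.18·2598733 = -63206.220, which is > -64802
This sign pattern matches Z-3.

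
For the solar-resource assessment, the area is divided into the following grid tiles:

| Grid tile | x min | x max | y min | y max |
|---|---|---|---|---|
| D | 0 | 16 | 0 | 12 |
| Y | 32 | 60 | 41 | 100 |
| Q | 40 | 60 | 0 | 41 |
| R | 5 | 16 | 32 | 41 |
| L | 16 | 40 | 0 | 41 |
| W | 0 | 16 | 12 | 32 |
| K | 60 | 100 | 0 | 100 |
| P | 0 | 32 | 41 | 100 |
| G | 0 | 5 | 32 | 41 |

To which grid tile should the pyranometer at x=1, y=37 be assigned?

G

The point has x = 1 and y = 37.
Only G satisfies 0 ≤ x ≤ 5 and 32 ≤ y ≤ 41.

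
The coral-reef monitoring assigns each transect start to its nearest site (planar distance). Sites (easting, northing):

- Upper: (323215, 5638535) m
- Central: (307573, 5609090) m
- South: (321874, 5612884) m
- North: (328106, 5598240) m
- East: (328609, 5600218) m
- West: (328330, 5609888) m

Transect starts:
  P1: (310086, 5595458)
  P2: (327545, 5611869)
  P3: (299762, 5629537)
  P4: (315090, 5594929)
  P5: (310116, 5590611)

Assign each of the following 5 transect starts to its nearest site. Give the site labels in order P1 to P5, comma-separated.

Central, West, Central, North, Central

P1 → Central (d²=192146593.00)
P2 → West (d²=4540586.00)
P3 → Central (d²=479091530.00)
P4 → North (d²=180378977.00)
P5 → Central (d²=347940290.00)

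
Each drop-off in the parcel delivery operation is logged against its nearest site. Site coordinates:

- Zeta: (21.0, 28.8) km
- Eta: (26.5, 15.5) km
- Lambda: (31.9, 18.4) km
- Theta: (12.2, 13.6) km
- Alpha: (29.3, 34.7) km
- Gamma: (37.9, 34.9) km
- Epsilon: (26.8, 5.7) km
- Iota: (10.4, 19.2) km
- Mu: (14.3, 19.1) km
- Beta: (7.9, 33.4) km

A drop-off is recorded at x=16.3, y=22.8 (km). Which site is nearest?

Mu

Squared distances to each site:
Zeta: 58.090; Eta: 157.330; Lambda: 262.720; Theta: 101.450; Alpha: 310.610; Gamma: 612.970; Epsilon: 402.660; Iota: 47.770; Mu: 17.690; Beta: 182.920.
Minimum at Mu.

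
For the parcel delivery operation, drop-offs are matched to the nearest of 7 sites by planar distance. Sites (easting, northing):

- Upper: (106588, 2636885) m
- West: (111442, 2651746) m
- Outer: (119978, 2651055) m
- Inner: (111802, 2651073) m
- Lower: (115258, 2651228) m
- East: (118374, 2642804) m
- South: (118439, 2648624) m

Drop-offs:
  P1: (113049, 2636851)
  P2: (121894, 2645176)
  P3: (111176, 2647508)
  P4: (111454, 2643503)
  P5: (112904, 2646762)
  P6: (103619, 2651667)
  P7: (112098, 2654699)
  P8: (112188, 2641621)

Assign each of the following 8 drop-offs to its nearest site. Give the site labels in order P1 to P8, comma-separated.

P1 → Upper (d²=41745677.00)
P2 → East (d²=18016784.00)
P3 → Inner (d²=13101101.00)
P4 → East (d²=48375001.00)
P5 → Inner (d²=19799125.00)
P6 → West (d²=61205570.00)
P7 → West (d²=9150545.00)
P8 → East (d²=39666085.00)

Upper, East, Inner, East, Inner, West, West, East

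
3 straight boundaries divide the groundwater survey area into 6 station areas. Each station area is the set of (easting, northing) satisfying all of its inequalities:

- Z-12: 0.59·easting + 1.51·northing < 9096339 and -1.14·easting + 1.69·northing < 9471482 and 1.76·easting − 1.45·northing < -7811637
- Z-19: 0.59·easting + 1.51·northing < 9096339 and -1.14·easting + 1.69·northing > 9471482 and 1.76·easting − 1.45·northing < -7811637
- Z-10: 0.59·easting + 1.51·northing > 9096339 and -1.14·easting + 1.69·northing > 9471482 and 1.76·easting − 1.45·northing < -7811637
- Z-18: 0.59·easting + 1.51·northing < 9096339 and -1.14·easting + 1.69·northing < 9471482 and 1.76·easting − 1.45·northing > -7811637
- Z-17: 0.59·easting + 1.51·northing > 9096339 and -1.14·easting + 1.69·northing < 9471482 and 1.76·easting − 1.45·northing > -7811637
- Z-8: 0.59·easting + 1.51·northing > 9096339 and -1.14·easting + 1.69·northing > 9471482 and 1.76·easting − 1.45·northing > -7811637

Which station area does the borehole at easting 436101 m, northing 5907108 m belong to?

0.59·436101 + 1.51·5907108 = 9177032.670, which is > 9096339
-1.14·436101 + 1.69·5907108 = 9485857.380, which is > 9471482
1.76·436101 − 1.45·5907108 = -7797768.840, which is > -7811637
This sign pattern matches Z-8.

Z-8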